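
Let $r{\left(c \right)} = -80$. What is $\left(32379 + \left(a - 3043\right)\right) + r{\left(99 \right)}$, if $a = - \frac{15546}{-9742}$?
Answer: $\frac{142513749}{4871} \approx 29258.0$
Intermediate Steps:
$a = \frac{7773}{4871}$ ($a = \left(-15546\right) \left(- \frac{1}{9742}\right) = \frac{7773}{4871} \approx 1.5958$)
$\left(32379 + \left(a - 3043\right)\right) + r{\left(99 \right)} = \left(32379 + \left(\frac{7773}{4871} - 3043\right)\right) - 80 = \left(32379 - \frac{14814680}{4871}\right) - 80 = \frac{142903429}{4871} - 80 = \frac{142513749}{4871}$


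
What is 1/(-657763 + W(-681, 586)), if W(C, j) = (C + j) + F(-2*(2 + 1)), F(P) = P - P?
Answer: -1/657858 ≈ -1.5201e-6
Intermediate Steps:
F(P) = 0
W(C, j) = C + j (W(C, j) = (C + j) + 0 = C + j)
1/(-657763 + W(-681, 586)) = 1/(-657763 + (-681 + 586)) = 1/(-657763 - 95) = 1/(-657858) = -1/657858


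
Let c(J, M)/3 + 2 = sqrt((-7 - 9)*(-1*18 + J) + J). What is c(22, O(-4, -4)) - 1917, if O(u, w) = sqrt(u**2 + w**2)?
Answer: -1923 + 3*I*sqrt(42) ≈ -1923.0 + 19.442*I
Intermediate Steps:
c(J, M) = -6 + 3*sqrt(288 - 15*J) (c(J, M) = -6 + 3*sqrt((-7 - 9)*(-1*18 + J) + J) = -6 + 3*sqrt(-16*(-18 + J) + J) = -6 + 3*sqrt((288 - 16*J) + J) = -6 + 3*sqrt(288 - 15*J))
c(22, O(-4, -4)) - 1917 = (-6 + 3*sqrt(288 - 15*22)) - 1917 = (-6 + 3*sqrt(288 - 330)) - 1917 = (-6 + 3*sqrt(-42)) - 1917 = (-6 + 3*(I*sqrt(42))) - 1917 = (-6 + 3*I*sqrt(42)) - 1917 = -1923 + 3*I*sqrt(42)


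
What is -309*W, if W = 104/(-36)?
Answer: 2678/3 ≈ 892.67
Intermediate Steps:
W = -26/9 (W = 104*(-1/36) = -26/9 ≈ -2.8889)
-309*W = -309*(-26/9) = 2678/3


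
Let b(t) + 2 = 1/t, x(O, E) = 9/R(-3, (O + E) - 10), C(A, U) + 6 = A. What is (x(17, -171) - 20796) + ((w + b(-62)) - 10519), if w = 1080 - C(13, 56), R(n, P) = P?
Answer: -153760857/5084 ≈ -30244.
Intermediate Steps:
C(A, U) = -6 + A
x(O, E) = 9/(-10 + E + O) (x(O, E) = 9/((O + E) - 10) = 9/((E + O) - 10) = 9/(-10 + E + O))
b(t) = -2 + 1/t
w = 1073 (w = 1080 - (-6 + 13) = 1080 - 1*7 = 1080 - 7 = 1073)
(x(17, -171) - 20796) + ((w + b(-62)) - 10519) = (9/(-10 - 171 + 17) - 20796) + ((1073 + (-2 + 1/(-62))) - 10519) = (9/(-164) - 20796) + ((1073 + (-2 - 1/62)) - 10519) = (9*(-1/164) - 20796) + ((1073 - 125/62) - 10519) = (-9/164 - 20796) + (66401/62 - 10519) = -3410553/164 - 585777/62 = -153760857/5084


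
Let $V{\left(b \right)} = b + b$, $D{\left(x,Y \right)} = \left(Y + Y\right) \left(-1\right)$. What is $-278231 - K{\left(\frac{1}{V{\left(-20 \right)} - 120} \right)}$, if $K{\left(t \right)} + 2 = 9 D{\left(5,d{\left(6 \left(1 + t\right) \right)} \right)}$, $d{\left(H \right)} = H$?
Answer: $- \frac{11124867}{40} \approx -2.7812 \cdot 10^{5}$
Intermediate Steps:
$D{\left(x,Y \right)} = - 2 Y$ ($D{\left(x,Y \right)} = 2 Y \left(-1\right) = - 2 Y$)
$V{\left(b \right)} = 2 b$
$K{\left(t \right)} = -110 - 108 t$ ($K{\left(t \right)} = -2 + 9 \left(- 2 \cdot 6 \left(1 + t\right)\right) = -2 + 9 \left(- 2 \left(6 + 6 t\right)\right) = -2 + 9 \left(-12 - 12 t\right) = -2 - \left(108 + 108 t\right) = -110 - 108 t$)
$-278231 - K{\left(\frac{1}{V{\left(-20 \right)} - 120} \right)} = -278231 - \left(-110 - \frac{108}{2 \left(-20\right) - 120}\right) = -278231 - \left(-110 - \frac{108}{-40 - 120}\right) = -278231 - \left(-110 - \frac{108}{-160}\right) = -278231 - \left(-110 - - \frac{27}{40}\right) = -278231 - \left(-110 + \frac{27}{40}\right) = -278231 - - \frac{4373}{40} = -278231 + \frac{4373}{40} = - \frac{11124867}{40}$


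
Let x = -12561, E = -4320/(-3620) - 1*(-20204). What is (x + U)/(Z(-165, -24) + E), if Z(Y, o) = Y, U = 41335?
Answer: 5208094/3627275 ≈ 1.4358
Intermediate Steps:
E = 3657140/181 (E = -4320*(-1/3620) + 20204 = 216/181 + 20204 = 3657140/181 ≈ 20205.)
(x + U)/(Z(-165, -24) + E) = (-12561 + 41335)/(-165 + 3657140/181) = 28774/(3627275/181) = 28774*(181/3627275) = 5208094/3627275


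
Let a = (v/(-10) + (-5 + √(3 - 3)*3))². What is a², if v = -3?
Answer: 4879681/10000 ≈ 487.97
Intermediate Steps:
a = 2209/100 (a = (-3/(-10) + (-5 + √(3 - 3)*3))² = (-3*(-⅒) + (-5 + √0*3))² = (3/10 + (-5 + 0*3))² = (3/10 + (-5 + 0))² = (3/10 - 5)² = (-47/10)² = 2209/100 ≈ 22.090)
a² = (2209/100)² = 4879681/10000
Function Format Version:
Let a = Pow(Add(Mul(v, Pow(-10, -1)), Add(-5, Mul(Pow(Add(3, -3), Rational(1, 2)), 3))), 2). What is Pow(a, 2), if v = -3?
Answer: Rational(4879681, 10000) ≈ 487.97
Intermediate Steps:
a = Rational(2209, 100) (a = Pow(Add(Mul(-3, Pow(-10, -1)), Add(-5, Mul(Pow(Add(3, -3), Rational(1, 2)), 3))), 2) = Pow(Add(Mul(-3, Rational(-1, 10)), Add(-5, Mul(Pow(0, Rational(1, 2)), 3))), 2) = Pow(Add(Rational(3, 10), Add(-5, Mul(0, 3))), 2) = Pow(Add(Rational(3, 10), Add(-5, 0)), 2) = Pow(Add(Rational(3, 10), -5), 2) = Pow(Rational(-47, 10), 2) = Rational(2209, 100) ≈ 22.090)
Pow(a, 2) = Pow(Rational(2209, 100), 2) = Rational(4879681, 10000)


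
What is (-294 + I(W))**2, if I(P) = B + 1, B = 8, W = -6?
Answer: 81225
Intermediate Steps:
I(P) = 9 (I(P) = 8 + 1 = 9)
(-294 + I(W))**2 = (-294 + 9)**2 = (-285)**2 = 81225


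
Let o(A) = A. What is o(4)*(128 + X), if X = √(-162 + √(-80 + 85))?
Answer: 512 + 4*√(-162 + √5) ≈ 512.0 + 50.559*I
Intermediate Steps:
X = √(-162 + √5) ≈ 12.64*I
o(4)*(128 + X) = 4*(128 + √(-162 + √5)) = 512 + 4*√(-162 + √5)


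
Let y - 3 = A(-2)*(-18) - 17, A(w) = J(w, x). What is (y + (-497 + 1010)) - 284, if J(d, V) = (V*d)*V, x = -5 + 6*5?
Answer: 22715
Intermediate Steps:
x = 25 (x = -5 + 30 = 25)
J(d, V) = d*V²
A(w) = 625*w (A(w) = w*25² = w*625 = 625*w)
y = 22486 (y = 3 + ((625*(-2))*(-18) - 17) = 3 + (-1250*(-18) - 17) = 3 + (22500 - 17) = 3 + 22483 = 22486)
(y + (-497 + 1010)) - 284 = (22486 + (-497 + 1010)) - 284 = (22486 + 513) - 284 = 22999 - 284 = 22715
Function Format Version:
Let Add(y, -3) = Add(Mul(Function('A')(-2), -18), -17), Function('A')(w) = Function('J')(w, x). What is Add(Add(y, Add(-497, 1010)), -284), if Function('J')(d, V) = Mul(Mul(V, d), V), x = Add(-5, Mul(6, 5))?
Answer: 22715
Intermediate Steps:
x = 25 (x = Add(-5, 30) = 25)
Function('J')(d, V) = Mul(d, Pow(V, 2))
Function('A')(w) = Mul(625, w) (Function('A')(w) = Mul(w, Pow(25, 2)) = Mul(w, 625) = Mul(625, w))
y = 22486 (y = Add(3, Add(Mul(Mul(625, -2), -18), -17)) = Add(3, Add(Mul(-1250, -18), -17)) = Add(3, Add(22500, -17)) = Add(3, 22483) = 22486)
Add(Add(y, Add(-497, 1010)), -284) = Add(Add(22486, Add(-497, 1010)), -284) = Add(Add(22486, 513), -284) = Add(22999, -284) = 22715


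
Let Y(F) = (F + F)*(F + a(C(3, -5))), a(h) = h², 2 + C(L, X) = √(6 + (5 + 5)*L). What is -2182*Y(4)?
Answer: -349120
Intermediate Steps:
C(L, X) = -2 + √(6 + 10*L) (C(L, X) = -2 + √(6 + (5 + 5)*L) = -2 + √(6 + 10*L))
Y(F) = 2*F*(16 + F) (Y(F) = (F + F)*(F + (-2 + √(6 + 10*3))²) = (2*F)*(F + (-2 + √(6 + 30))²) = (2*F)*(F + (-2 + √36)²) = (2*F)*(F + (-2 + 6)²) = (2*F)*(F + 4²) = (2*F)*(F + 16) = (2*F)*(16 + F) = 2*F*(16 + F))
-2182*Y(4) = -4364*4*(16 + 4) = -4364*4*20 = -2182*160 = -349120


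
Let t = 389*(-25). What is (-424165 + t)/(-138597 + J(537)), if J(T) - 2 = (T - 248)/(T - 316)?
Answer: 2820285/900859 ≈ 3.1307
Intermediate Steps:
t = -9725
J(T) = 2 + (-248 + T)/(-316 + T) (J(T) = 2 + (T - 248)/(T - 316) = 2 + (-248 + T)/(-316 + T))
(-424165 + t)/(-138597 + J(537)) = (-424165 - 9725)/(-138597 + (-880 + 3*537)/(-316 + 537)) = -433890/(-138597 + (-880 + 1611)/221) = -433890/(-138597 + (1/221)*731) = -433890/(-138597 + 43/13) = -433890/(-1801718/13) = -433890*(-13/1801718) = 2820285/900859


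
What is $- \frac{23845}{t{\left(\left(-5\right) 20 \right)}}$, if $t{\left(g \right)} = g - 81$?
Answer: $\frac{23845}{181} \approx 131.74$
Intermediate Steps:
$t{\left(g \right)} = -81 + g$ ($t{\left(g \right)} = g - 81 = -81 + g$)
$- \frac{23845}{t{\left(\left(-5\right) 20 \right)}} = - \frac{23845}{-81 - 100} = - \frac{23845}{-181} = \left(-23845\right) \left(- \frac{1}{181}\right) = \frac{23845}{181}$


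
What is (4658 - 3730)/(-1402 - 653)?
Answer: -928/2055 ≈ -0.45158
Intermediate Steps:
(4658 - 3730)/(-1402 - 653) = 928/(-2055) = 928*(-1/2055) = -928/2055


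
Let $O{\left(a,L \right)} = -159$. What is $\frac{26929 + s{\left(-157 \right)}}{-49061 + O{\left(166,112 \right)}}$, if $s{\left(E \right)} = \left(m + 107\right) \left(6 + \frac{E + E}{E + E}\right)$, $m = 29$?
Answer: $- \frac{27881}{49220} \approx -0.56646$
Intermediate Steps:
$s{\left(E \right)} = 952$ ($s{\left(E \right)} = \left(29 + 107\right) \left(6 + \frac{E + E}{E + E}\right) = 136 \left(6 + \frac{2 E}{2 E}\right) = 136 \left(6 + 2 E \frac{1}{2 E}\right) = 136 \left(6 + 1\right) = 136 \cdot 7 = 952$)
$\frac{26929 + s{\left(-157 \right)}}{-49061 + O{\left(166,112 \right)}} = \frac{26929 + 952}{-49061 - 159} = \frac{27881}{-49220} = 27881 \left(- \frac{1}{49220}\right) = - \frac{27881}{49220}$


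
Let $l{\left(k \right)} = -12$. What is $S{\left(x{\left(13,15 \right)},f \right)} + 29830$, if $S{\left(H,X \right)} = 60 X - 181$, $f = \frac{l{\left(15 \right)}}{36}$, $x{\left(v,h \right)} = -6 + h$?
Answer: $29629$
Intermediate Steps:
$f = - \frac{1}{3}$ ($f = - \frac{12}{36} = \left(-12\right) \frac{1}{36} = - \frac{1}{3} \approx -0.33333$)
$S{\left(H,X \right)} = -181 + 60 X$
$S{\left(x{\left(13,15 \right)},f \right)} + 29830 = \left(-181 + 60 \left(- \frac{1}{3}\right)\right) + 29830 = \left(-181 - 20\right) + 29830 = -201 + 29830 = 29629$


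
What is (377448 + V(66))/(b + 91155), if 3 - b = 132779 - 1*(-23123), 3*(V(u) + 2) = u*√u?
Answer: -188723/32372 - 11*√66/32372 ≈ -5.8326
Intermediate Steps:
V(u) = -2 + u^(3/2)/3 (V(u) = -2 + (u*√u)/3 = -2 + u^(3/2)/3)
b = -155899 (b = 3 - (132779 - 1*(-23123)) = 3 - (132779 + 23123) = 3 - 1*155902 = 3 - 155902 = -155899)
(377448 + V(66))/(b + 91155) = (377448 + (-2 + 66^(3/2)/3))/(-155899 + 91155) = (377448 + (-2 + (66*√66)/3))/(-64744) = (377448 + (-2 + 22*√66))*(-1/64744) = (377446 + 22*√66)*(-1/64744) = -188723/32372 - 11*√66/32372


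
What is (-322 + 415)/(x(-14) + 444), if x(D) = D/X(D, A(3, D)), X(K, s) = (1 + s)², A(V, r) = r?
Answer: 15717/75022 ≈ 0.20950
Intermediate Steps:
x(D) = D/(1 + D)² (x(D) = D/((1 + D)²) = D/(1 + D)²)
(-322 + 415)/(x(-14) + 444) = (-322 + 415)/(-14/(1 - 14)² + 444) = 93/(-14/(-13)² + 444) = 93/(-14*1/169 + 444) = 93/(-14/169 + 444) = 93/(75022/169) = 93*(169/75022) = 15717/75022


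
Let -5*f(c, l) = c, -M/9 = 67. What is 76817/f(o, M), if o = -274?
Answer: 384085/274 ≈ 1401.8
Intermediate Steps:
M = -603 (M = -9*67 = -603)
f(c, l) = -c/5
76817/f(o, M) = 76817/((-⅕*(-274))) = 76817/(274/5) = 76817*(5/274) = 384085/274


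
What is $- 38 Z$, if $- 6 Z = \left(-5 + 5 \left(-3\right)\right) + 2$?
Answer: $-114$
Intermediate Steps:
$Z = 3$ ($Z = - \frac{\left(-5 + 5 \left(-3\right)\right) + 2}{6} = - \frac{\left(-5 - 15\right) + 2}{6} = - \frac{-20 + 2}{6} = \left(- \frac{1}{6}\right) \left(-18\right) = 3$)
$- 38 Z = \left(-38\right) 3 = -114$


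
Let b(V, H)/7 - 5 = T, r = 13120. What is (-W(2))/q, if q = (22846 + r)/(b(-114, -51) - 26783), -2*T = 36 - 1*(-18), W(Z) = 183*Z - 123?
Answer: 6545691/35966 ≈ 182.00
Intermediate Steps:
W(Z) = -123 + 183*Z
T = -27 (T = -(36 - 1*(-18))/2 = -(36 + 18)/2 = -½*54 = -27)
b(V, H) = -154 (b(V, H) = 35 + 7*(-27) = 35 - 189 = -154)
q = -35966/26937 (q = (22846 + 13120)/(-154 - 26783) = 35966/(-26937) = 35966*(-1/26937) = -35966/26937 ≈ -1.3352)
(-W(2))/q = (-(-123 + 183*2))/(-35966/26937) = -(-123 + 366)*(-26937/35966) = -1*243*(-26937/35966) = -243*(-26937/35966) = 6545691/35966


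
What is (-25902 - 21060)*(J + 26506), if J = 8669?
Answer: -1651888350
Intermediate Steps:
(-25902 - 21060)*(J + 26506) = (-25902 - 21060)*(8669 + 26506) = -46962*35175 = -1651888350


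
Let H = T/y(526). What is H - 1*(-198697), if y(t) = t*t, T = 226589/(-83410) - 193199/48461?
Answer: 5167789741839771107/26008393395320 ≈ 1.9870e+5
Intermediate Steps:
T = -630126933/94003070 (T = 226589*(-1/83410) - 193199*1/48461 = -226589/83410 - 4493/1127 = -630126933/94003070 ≈ -6.7033)
y(t) = t²
H = -630126933/26008393395320 (H = -630126933/(94003070*(526²)) = -630126933/94003070/276676 = -630126933/94003070*1/276676 = -630126933/26008393395320 ≈ -2.4228e-5)
H - 1*(-198697) = -630126933/26008393395320 - 1*(-198697) = -630126933/26008393395320 + 198697 = 5167789741839771107/26008393395320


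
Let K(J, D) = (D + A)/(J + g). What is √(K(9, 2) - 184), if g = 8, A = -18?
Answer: 2*I*√13362/17 ≈ 13.599*I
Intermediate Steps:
K(J, D) = (-18 + D)/(8 + J) (K(J, D) = (D - 18)/(J + 8) = (-18 + D)/(8 + J))
√(K(9, 2) - 184) = √((-18 + 2)/(8 + 9) - 184) = √(-16/17 - 184) = √(-3144/17) = 2*I*√13362/17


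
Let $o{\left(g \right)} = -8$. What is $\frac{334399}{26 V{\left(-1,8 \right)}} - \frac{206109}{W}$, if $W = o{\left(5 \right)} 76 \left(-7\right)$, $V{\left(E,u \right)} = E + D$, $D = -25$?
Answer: $- \frac{30048689}{55328} \approx -543.1$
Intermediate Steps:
$V{\left(E,u \right)} = -25 + E$ ($V{\left(E,u \right)} = E - 25 = -25 + E$)
$W = 4256$ ($W = \left(-8\right) 76 \left(-7\right) = \left(-608\right) \left(-7\right) = 4256$)
$\frac{334399}{26 V{\left(-1,8 \right)}} - \frac{206109}{W} = \frac{334399}{26 \left(-25 - 1\right)} - \frac{206109}{4256} = \frac{334399}{26 \left(-26\right)} - \frac{206109}{4256} = \frac{334399}{-676} - \frac{206109}{4256} = 334399 \left(- \frac{1}{676}\right) - \frac{206109}{4256} = - \frac{25723}{52} - \frac{206109}{4256} = - \frac{30048689}{55328}$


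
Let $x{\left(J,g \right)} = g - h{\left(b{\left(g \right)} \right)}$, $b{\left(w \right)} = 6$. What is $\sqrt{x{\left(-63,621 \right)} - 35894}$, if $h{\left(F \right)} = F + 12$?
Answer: $i \sqrt{35291} \approx 187.86 i$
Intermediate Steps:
$h{\left(F \right)} = 12 + F$
$x{\left(J,g \right)} = -18 + g$ ($x{\left(J,g \right)} = g - \left(12 + 6\right) = g - 18 = -18 + g$)
$\sqrt{x{\left(-63,621 \right)} - 35894} = \sqrt{\left(-18 + 621\right) - 35894} = \sqrt{603 - 35894} = \sqrt{-35291} = i \sqrt{35291}$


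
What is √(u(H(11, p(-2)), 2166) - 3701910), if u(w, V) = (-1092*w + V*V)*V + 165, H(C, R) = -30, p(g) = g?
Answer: 3*√1136574079 ≈ 1.0114e+5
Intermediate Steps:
u(w, V) = 165 + V*(V² - 1092*w) (u(w, V) = (-1092*w + V²)*V + 165 = (V² - 1092*w)*V + 165 = V*(V² - 1092*w) + 165 = 165 + V*(V² - 1092*w))
√(u(H(11, p(-2)), 2166) - 3701910) = √((165 + 2166³ - 1092*2166*(-30)) - 3701910) = √((165 + 10161910296 + 70958160) - 3701910) = √(10232868621 - 3701910) = √10229166711 = 3*√1136574079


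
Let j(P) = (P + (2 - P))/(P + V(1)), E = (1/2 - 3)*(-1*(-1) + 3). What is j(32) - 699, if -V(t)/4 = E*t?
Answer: -25163/36 ≈ -698.97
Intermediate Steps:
E = -10 (E = (½ - 3)*(1 + 3) = -5/2*4 = -10)
V(t) = 40*t (V(t) = -(-40)*t = 40*t)
j(P) = 2/(40 + P) (j(P) = (P + (2 - P))/(P + 40*1) = 2/(P + 40) = 2/(40 + P))
j(32) - 699 = 2/(40 + 32) - 699 = 2/72 - 699 = 2*(1/72) - 699 = 1/36 - 699 = -25163/36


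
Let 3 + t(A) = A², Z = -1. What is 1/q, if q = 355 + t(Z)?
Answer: 1/353 ≈ 0.0028329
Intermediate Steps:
t(A) = -3 + A²
q = 353 (q = 355 + (-3 + (-1)²) = 355 + (-3 + 1) = 355 - 2 = 353)
1/q = 1/353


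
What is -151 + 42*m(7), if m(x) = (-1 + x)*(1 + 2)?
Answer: 605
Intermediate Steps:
m(x) = -3 + 3*x (m(x) = (-1 + x)*3 = -3 + 3*x)
-151 + 42*m(7) = -151 + 42*(-3 + 3*7) = -151 + 42*(-3 + 21) = -151 + 42*18 = -151 + 756 = 605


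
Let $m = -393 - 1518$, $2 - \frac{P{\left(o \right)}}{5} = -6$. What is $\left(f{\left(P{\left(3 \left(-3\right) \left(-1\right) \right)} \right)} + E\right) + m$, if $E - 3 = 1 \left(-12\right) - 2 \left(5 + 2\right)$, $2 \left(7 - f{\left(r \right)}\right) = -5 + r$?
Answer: $- \frac{3889}{2} \approx -1944.5$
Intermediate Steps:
$P{\left(o \right)} = 40$ ($P{\left(o \right)} = 10 - -30 = 10 + 30 = 40$)
$f{\left(r \right)} = \frac{19}{2} - \frac{r}{2}$ ($f{\left(r \right)} = 7 - \frac{-5 + r}{2} = 7 - \left(- \frac{5}{2} + \frac{r}{2}\right) = \frac{19}{2} - \frac{r}{2}$)
$m = -1911$
$E = -23$ ($E = 3 + \left(1 \left(-12\right) - 2 \left(5 + 2\right)\right) = 3 - 26 = -23$)
$\left(f{\left(P{\left(3 \left(-3\right) \left(-1\right) \right)} \right)} + E\right) + m = \left(\left(\frac{19}{2} - 20\right) - 23\right) - 1911 = \left(- \frac{21}{2} - 23\right) - 1911 = - \frac{67}{2} - 1911 = - \frac{3889}{2}$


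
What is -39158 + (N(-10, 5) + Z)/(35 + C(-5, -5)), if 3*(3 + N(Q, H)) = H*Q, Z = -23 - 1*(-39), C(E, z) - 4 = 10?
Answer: -5756237/147 ≈ -39158.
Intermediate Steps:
C(E, z) = 14 (C(E, z) = 4 + 10 = 14)
Z = 16 (Z = -23 + 39 = 16)
N(Q, H) = -3 + H*Q/3 (N(Q, H) = -3 + (H*Q)/3 = -3 + H*Q/3)
-39158 + (N(-10, 5) + Z)/(35 + C(-5, -5)) = -39158 + ((-3 + (1/3)*5*(-10)) + 16)/(35 + 14) = -39158 + ((-3 - 50/3) + 16)/49 = -39158 + (-59/3 + 16)/49 = -39158 + (1/49)*(-11/3) = -39158 - 11/147 = -5756237/147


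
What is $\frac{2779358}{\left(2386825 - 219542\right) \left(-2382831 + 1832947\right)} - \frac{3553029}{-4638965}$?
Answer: $\frac{2117162250312370759}{2764253115977163490} \approx 0.76591$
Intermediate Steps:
$\frac{2779358}{\left(2386825 - 219542\right) \left(-2382831 + 1832947\right)} - \frac{3553029}{-4638965} = \frac{2779358}{2167283 \left(-549884\right)} - - \frac{3553029}{4638965} = \frac{2779358}{-1191754245172} + \frac{3553029}{4638965} = 2779358 \left(- \frac{1}{1191754245172}\right) + \frac{3553029}{4638965} = - \frac{1389679}{595877122586} + \frac{3553029}{4638965} = \frac{2117162250312370759}{2764253115977163490}$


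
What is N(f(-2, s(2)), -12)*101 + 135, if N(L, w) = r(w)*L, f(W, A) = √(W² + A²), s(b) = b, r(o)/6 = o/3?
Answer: 135 - 4848*√2 ≈ -6721.1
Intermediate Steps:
r(o) = 2*o (r(o) = 6*(o/3) = 2*o)
f(W, A) = √(A² + W²)
N(L, w) = 2*L*w (N(L, w) = (2*w)*L = 2*L*w)
N(f(-2, s(2)), -12)*101 + 135 = (2*√(2² + (-2)²)*(-12))*101 + 135 = (2*√(4 + 4)*(-12))*101 + 135 = (2*√8*(-12))*101 + 135 = (2*(2*√2)*(-12))*101 + 135 = -48*√2*101 + 135 = -4848*√2 + 135 = 135 - 4848*√2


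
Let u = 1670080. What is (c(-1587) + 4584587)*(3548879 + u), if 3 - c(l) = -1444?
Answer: 23934323418606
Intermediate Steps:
c(l) = 1447 (c(l) = 3 - 1*(-1444) = 3 + 1444 = 1447)
(c(-1587) + 4584587)*(3548879 + u) = (1447 + 4584587)*(3548879 + 1670080) = 4586034*5218959 = 23934323418606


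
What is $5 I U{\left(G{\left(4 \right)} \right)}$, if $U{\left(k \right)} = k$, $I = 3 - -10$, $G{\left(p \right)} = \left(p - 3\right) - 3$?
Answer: $-130$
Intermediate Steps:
$G{\left(p \right)} = -6 + p$ ($G{\left(p \right)} = \left(-3 + p\right) - 3 = -6 + p$)
$I = 13$ ($I = 3 + 10 = 13$)
$5 I U{\left(G{\left(4 \right)} \right)} = 5 \cdot 13 \left(-6 + 4\right) = 65 \left(-2\right) = -130$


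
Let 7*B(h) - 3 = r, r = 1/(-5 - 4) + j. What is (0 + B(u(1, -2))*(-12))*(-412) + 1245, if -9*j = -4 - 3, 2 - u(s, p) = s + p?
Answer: 26843/7 ≈ 3834.7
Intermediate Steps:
u(s, p) = 2 - p - s (u(s, p) = 2 - (s + p) = 2 - (p + s) = 2 + (-p - s) = 2 - p - s)
j = 7/9 (j = -(-4 - 3)/9 = -⅑*(-7) = 7/9 ≈ 0.77778)
r = ⅔ (r = 1/(-5 - 4) + 7/9 = 1/(-9) + 7/9 = -⅑ + 7/9 = ⅔ ≈ 0.66667)
B(h) = 11/21 (B(h) = 3/7 + (⅐)*(⅔) = 3/7 + 2/21 = 11/21)
(0 + B(u(1, -2))*(-12))*(-412) + 1245 = (0 + (11/21)*(-12))*(-412) + 1245 = (0 - 44/7)*(-412) + 1245 = -44/7*(-412) + 1245 = 18128/7 + 1245 = 26843/7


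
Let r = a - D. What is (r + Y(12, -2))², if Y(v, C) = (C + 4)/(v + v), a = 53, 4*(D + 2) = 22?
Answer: 354025/144 ≈ 2458.5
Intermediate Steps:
D = 7/2 (D = -2 + (¼)*22 = -2 + 11/2 = 7/2 ≈ 3.5000)
Y(v, C) = (4 + C)/(2*v) (Y(v, C) = (4 + C)/((2*v)) = (4 + C)*(1/(2*v)) = (4 + C)/(2*v))
r = 99/2 (r = 53 - 1*7/2 = 53 - 7/2 = 99/2 ≈ 49.500)
(r + Y(12, -2))² = (99/2 + (½)*(4 - 2)/12)² = (99/2 + (½)*(1/12)*2)² = (99/2 + 1/12)² = (595/12)² = 354025/144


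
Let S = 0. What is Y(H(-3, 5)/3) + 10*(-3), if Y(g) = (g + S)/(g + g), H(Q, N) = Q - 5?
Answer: -59/2 ≈ -29.500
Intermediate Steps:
H(Q, N) = -5 + Q
Y(g) = ½ (Y(g) = (g + 0)/(g + g) = g/((2*g)) = g*(1/(2*g)) = ½)
Y(H(-3, 5)/3) + 10*(-3) = ½ + 10*(-3) = ½ - 30 = -59/2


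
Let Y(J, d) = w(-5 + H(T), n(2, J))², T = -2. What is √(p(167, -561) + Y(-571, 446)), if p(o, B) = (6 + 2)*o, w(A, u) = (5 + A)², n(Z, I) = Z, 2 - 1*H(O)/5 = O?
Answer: 2*√40334 ≈ 401.67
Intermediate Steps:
H(O) = 10 - 5*O
Y(J, d) = 160000 (Y(J, d) = ((5 + (-5 + (10 - 5*(-2))))²)² = ((5 + (-5 + (10 + 10)))²)² = ((5 + (-5 + 20))²)² = ((5 + 15)²)² = (20²)² = 400² = 160000)
p(o, B) = 8*o
√(p(167, -561) + Y(-571, 446)) = √(8*167 + 160000) = √(1336 + 160000) = √161336 = 2*√40334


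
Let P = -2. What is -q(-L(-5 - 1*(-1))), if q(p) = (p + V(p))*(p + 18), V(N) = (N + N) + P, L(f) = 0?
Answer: 36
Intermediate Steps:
V(N) = -2 + 2*N (V(N) = (N + N) - 2 = 2*N - 2 = -2 + 2*N)
q(p) = (-2 + 3*p)*(18 + p) (q(p) = (p + (-2 + 2*p))*(p + 18) = (-2 + 3*p)*(18 + p))
-q(-L(-5 - 1*(-1))) = -(-36 + 3*(-1*0)² + 52*(-1*0)) = -(-36 + 3*0² + 52*0) = -(-36 + 3*0 + 0) = -(-36 + 0 + 0) = -1*(-36) = 36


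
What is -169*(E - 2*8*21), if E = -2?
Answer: 57122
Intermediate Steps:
-169*(E - 2*8*21) = -169*(-2 - 2*8*21) = -169*(-2 - 16*21) = -169*(-2 - 336) = -169*(-338) = 57122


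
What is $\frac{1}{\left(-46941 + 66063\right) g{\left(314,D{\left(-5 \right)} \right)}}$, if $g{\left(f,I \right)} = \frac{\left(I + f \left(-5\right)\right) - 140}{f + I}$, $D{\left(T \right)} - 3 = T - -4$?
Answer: $- \frac{79}{8165094} \approx -9.6753 \cdot 10^{-6}$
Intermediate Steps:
$D{\left(T \right)} = 7 + T$ ($D{\left(T \right)} = 3 + \left(T - -4\right) = 3 + \left(T + 4\right) = 3 + \left(4 + T\right) = 7 + T$)
$g{\left(f,I \right)} = \frac{-140 + I - 5 f}{I + f}$ ($g{\left(f,I \right)} = \frac{\left(I - 5 f\right) - 140}{I + f} = \frac{-140 + I - 5 f}{I + f}$)
$\frac{1}{\left(-46941 + 66063\right) g{\left(314,D{\left(-5 \right)} \right)}} = \frac{1}{\left(-46941 + 66063\right) \frac{-140 + \left(7 - 5\right) - 1570}{\left(7 - 5\right) + 314}} = \frac{1}{19122 \frac{-140 + 2 - 1570}{2 + 314}} = \frac{1}{19122 \cdot \frac{1}{316} \left(-1708\right)} = \frac{1}{19122 \left(- \frac{427}{79}\right)} = \frac{1}{19122} \left(- \frac{79}{427}\right) = - \frac{79}{8165094}$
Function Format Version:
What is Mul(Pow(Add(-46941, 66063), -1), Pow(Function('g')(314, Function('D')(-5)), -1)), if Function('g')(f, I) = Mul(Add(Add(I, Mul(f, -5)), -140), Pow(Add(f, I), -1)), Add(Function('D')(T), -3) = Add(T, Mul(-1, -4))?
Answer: Rational(-79, 8165094) ≈ -9.6753e-6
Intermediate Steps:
Function('D')(T) = Add(7, T) (Function('D')(T) = Add(3, Add(T, Mul(-1, -4))) = Add(3, Add(T, 4)) = Add(3, Add(4, T)) = Add(7, T))
Function('g')(f, I) = Mul(Pow(Add(I, f), -1), Add(-140, I, Mul(-5, f))) (Function('g')(f, I) = Mul(Add(Add(I, Mul(-5, f)), -140), Pow(Add(I, f), -1)) = Mul(Add(-140, I, Mul(-5, f)), Pow(Add(I, f), -1)) = Mul(Pow(Add(I, f), -1), Add(-140, I, Mul(-5, f))))
Mul(Pow(Add(-46941, 66063), -1), Pow(Function('g')(314, Function('D')(-5)), -1)) = Mul(Pow(Add(-46941, 66063), -1), Pow(Mul(Pow(Add(Add(7, -5), 314), -1), Add(-140, Add(7, -5), Mul(-5, 314))), -1)) = Mul(Pow(19122, -1), Pow(Mul(Pow(Add(2, 314), -1), Add(-140, 2, -1570)), -1)) = Mul(Rational(1, 19122), Pow(Mul(Pow(316, -1), -1708), -1)) = Mul(Rational(1, 19122), Pow(Mul(Rational(1, 316), -1708), -1)) = Mul(Rational(1, 19122), Pow(Rational(-427, 79), -1)) = Mul(Rational(1, 19122), Rational(-79, 427)) = Rational(-79, 8165094)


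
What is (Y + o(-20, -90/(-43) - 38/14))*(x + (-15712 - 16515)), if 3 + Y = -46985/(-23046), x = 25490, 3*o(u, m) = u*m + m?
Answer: -138957988541/6936846 ≈ -20032.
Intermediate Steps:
o(u, m) = m/3 + m*u/3 (o(u, m) = (u*m + m)/3 = (m*u + m)/3 = (m + m*u)/3 = m/3 + m*u/3)
Y = -22153/23046 (Y = -3 - 46985/(-23046) = -3 - 46985*(-1/23046) = -3 + 46985/23046 = -22153/23046 ≈ -0.96125)
(Y + o(-20, -90/(-43) - 38/14))*(x + (-15712 - 16515)) = (-22153/23046 + (-90/(-43) - 38/14)*(1 - 20)/3)*(25490 + (-15712 - 16515)) = (-22153/23046 + (⅓)*(-90*(-1/43) - 38*1/14)*(-19))*(25490 - 32227) = (-22153/23046 + (⅓)*(90/43 - 19/7)*(-19))*(-6737) = (-22153/23046 + (⅓)*(-187/301)*(-19))*(-6737) = (-22153/23046 + 3553/903)*(-6737) = (20626093/6936846)*(-6737) = -138957988541/6936846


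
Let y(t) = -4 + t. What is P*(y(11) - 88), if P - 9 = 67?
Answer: -6156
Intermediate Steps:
P = 76 (P = 9 + 67 = 76)
P*(y(11) - 88) = 76*((-4 + 11) - 88) = 76*(7 - 88) = 76*(-81) = -6156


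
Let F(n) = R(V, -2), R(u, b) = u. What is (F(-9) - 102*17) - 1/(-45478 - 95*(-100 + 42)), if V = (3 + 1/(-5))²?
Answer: -1724779047/999200 ≈ -1726.2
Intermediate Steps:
V = 196/25 (V = (3 - ⅕)² = (14/5)² = 196/25 ≈ 7.8400)
F(n) = 196/25
(F(-9) - 102*17) - 1/(-45478 - 95*(-100 + 42)) = (196/25 - 102*17) - 1/(-45478 - 95*(-100 + 42)) = (196/25 - 1734) - 1/(-45478 - 95*(-58)) = -43154/25 - 1/(-45478 + 5510) = -43154/25 - 1/(-39968) = -43154/25 - 1*(-1/39968) = -43154/25 + 1/39968 = -1724779047/999200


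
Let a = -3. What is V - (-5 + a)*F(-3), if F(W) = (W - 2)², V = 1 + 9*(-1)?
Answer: 192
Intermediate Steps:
V = -8 (V = 1 - 9 = -8)
F(W) = (-2 + W)²
V - (-5 + a)*F(-3) = -8 - (-5 - 3)*(-2 - 3)² = -8 - (-8)*(-5)² = -8 - (-8)*25 = -8 - 1*(-200) = -8 + 200 = 192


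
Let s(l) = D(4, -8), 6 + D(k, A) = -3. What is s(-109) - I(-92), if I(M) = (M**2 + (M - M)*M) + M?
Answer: -8381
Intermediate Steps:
D(k, A) = -9 (D(k, A) = -6 - 3 = -9)
s(l) = -9
I(M) = M + M**2 (I(M) = (M**2 + 0*M) + M = (M**2 + 0) + M = M**2 + M = M + M**2)
s(-109) - I(-92) = -9 - (-92)*(1 - 92) = -9 - (-92)*(-91) = -9 - 1*8372 = -9 - 8372 = -8381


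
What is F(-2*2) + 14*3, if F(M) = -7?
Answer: 35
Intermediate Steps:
F(-2*2) + 14*3 = -7 + 14*3 = -7 + 42 = 35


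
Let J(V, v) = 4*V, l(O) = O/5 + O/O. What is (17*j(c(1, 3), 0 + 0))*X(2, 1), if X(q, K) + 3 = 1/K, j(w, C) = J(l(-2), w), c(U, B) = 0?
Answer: -408/5 ≈ -81.600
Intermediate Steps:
l(O) = 1 + O/5 (l(O) = O*(1/5) + 1 = O/5 + 1 = 1 + O/5)
j(w, C) = 12/5 (j(w, C) = 4*(1 + (1/5)*(-2)) = 4*(1 - 2/5) = 4*(3/5) = 12/5)
X(q, K) = -3 + 1/K
(17*j(c(1, 3), 0 + 0))*X(2, 1) = (17*(12/5))*(-3 + 1/1) = 204*(-3 + 1)/5 = (204/5)*(-2) = -408/5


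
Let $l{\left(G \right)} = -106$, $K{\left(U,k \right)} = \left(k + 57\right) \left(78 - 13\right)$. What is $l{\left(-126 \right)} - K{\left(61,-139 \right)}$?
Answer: $5224$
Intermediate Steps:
$K{\left(U,k \right)} = 3705 + 65 k$ ($K{\left(U,k \right)} = \left(57 + k\right) 65 = 3705 + 65 k$)
$l{\left(-126 \right)} - K{\left(61,-139 \right)} = -106 - \left(3705 + 65 \left(-139\right)\right) = -106 - \left(3705 - 9035\right) = -106 - -5330 = -106 + 5330 = 5224$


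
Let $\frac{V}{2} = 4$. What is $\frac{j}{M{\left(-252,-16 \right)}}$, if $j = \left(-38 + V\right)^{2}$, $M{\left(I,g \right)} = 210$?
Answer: $\frac{30}{7} \approx 4.2857$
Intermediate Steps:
$V = 8$ ($V = 2 \cdot 4 = 8$)
$j = 900$ ($j = \left(-38 + 8\right)^{2} = \left(-30\right)^{2} = 900$)
$\frac{j}{M{\left(-252,-16 \right)}} = \frac{900}{210} = 900 \cdot \frac{1}{210} = \frac{30}{7}$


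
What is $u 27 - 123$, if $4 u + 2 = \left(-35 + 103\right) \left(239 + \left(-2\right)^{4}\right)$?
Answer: $\frac{233817}{2} \approx 1.1691 \cdot 10^{5}$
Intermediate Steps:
$u = \frac{8669}{2}$ ($u = - \frac{1}{2} + \frac{\left(-35 + 103\right) \left(239 + \left(-2\right)^{4}\right)}{4} = - \frac{1}{2} + \frac{68 \left(239 + 16\right)}{4} = - \frac{1}{2} + \frac{68 \cdot 255}{4} = - \frac{1}{2} + \frac{1}{4} \cdot 17340 = - \frac{1}{2} + 4335 = \frac{8669}{2} \approx 4334.5$)
$u 27 - 123 = \frac{8669}{2} \cdot 27 - 123 = \frac{234063}{2} - 123 = \frac{233817}{2}$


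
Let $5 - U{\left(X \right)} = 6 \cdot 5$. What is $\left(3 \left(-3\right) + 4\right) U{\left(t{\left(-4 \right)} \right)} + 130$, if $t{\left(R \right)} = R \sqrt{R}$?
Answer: $255$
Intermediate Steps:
$t{\left(R \right)} = R^{\frac{3}{2}}$
$U{\left(X \right)} = -25$ ($U{\left(X \right)} = 5 - 6 \cdot 5 = 5 - 30 = -25$)
$\left(3 \left(-3\right) + 4\right) U{\left(t{\left(-4 \right)} \right)} + 130 = \left(3 \left(-3\right) + 4\right) \left(-25\right) + 130 = \left(-9 + 4\right) \left(-25\right) + 130 = \left(-5\right) \left(-25\right) + 130 = 125 + 130 = 255$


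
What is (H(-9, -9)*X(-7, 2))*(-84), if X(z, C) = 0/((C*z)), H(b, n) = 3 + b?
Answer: 0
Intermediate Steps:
X(z, C) = 0 (X(z, C) = 0*(1/(C*z)) = 0)
(H(-9, -9)*X(-7, 2))*(-84) = ((3 - 9)*0)*(-84) = -6*0*(-84) = 0*(-84) = 0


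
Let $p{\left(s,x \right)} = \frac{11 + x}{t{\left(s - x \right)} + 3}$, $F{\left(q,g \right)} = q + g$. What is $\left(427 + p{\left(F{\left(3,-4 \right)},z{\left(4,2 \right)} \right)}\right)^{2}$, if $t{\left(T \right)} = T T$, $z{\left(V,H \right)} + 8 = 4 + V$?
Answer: $\frac{2954961}{16} \approx 1.8469 \cdot 10^{5}$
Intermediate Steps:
$z{\left(V,H \right)} = -4 + V$ ($z{\left(V,H \right)} = -8 + \left(4 + V\right) = -4 + V$)
$t{\left(T \right)} = T^{2}$
$F{\left(q,g \right)} = g + q$
$p{\left(s,x \right)} = \frac{11 + x}{3 + \left(s - x\right)^{2}}$ ($p{\left(s,x \right)} = \frac{11 + x}{\left(s - x\right)^{2} + 3} = \frac{11 + x}{3 + \left(s - x\right)^{2}}$)
$\left(427 + p{\left(F{\left(3,-4 \right)},z{\left(4,2 \right)} \right)}\right)^{2} = \left(427 + \frac{11 + \left(-4 + 4\right)}{3 + \left(\left(-4 + 3\right) - \left(-4 + 4\right)\right)^{2}}\right)^{2} = \left(427 + \frac{11 + 0}{3 + \left(-1 - 0\right)^{2}}\right)^{2} = \left(427 + \frac{1}{3 + \left(-1 + 0\right)^{2}} \cdot 11\right)^{2} = \left(427 + \frac{1}{3 + \left(-1\right)^{2}} \cdot 11\right)^{2} = \left(427 + \frac{1}{3 + 1} \cdot 11\right)^{2} = \left(427 + \frac{1}{4} \cdot 11\right)^{2} = \left(427 + \frac{11}{4}\right)^{2} = \left(\frac{1719}{4}\right)^{2} = \frac{2954961}{16}$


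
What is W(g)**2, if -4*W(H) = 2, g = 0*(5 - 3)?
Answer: 1/4 ≈ 0.25000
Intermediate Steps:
g = 0 (g = 0*2 = 0)
W(H) = -1/2 (W(H) = -1/4*2 = -1/2)
W(g)**2 = (-1/2)**2 = 1/4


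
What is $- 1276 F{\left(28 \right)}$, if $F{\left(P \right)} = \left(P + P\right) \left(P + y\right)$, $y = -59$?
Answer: $2215136$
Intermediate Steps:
$F{\left(P \right)} = 2 P \left(-59 + P\right)$ ($F{\left(P \right)} = \left(P + P\right) \left(P - 59\right) = 2 P \left(-59 + P\right)$)
$- 1276 F{\left(28 \right)} = - 1276 \cdot 2 \cdot 28 \left(-59 + 28\right) = - 1276 \cdot 2 \cdot 28 \left(-31\right) = \left(-1276\right) \left(-1736\right) = 2215136$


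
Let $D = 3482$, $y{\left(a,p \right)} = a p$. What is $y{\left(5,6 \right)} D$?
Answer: $104460$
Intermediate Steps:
$y{\left(5,6 \right)} D = 5 \cdot 6 \cdot 3482 = 30 \cdot 3482 = 104460$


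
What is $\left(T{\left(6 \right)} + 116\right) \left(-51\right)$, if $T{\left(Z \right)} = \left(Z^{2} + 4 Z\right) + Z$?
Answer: $-9282$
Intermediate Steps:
$T{\left(Z \right)} = Z^{2} + 5 Z$
$\left(T{\left(6 \right)} + 116\right) \left(-51\right) = \left(6 \left(5 + 6\right) + 116\right) \left(-51\right) = \left(6 \cdot 11 + 116\right) \left(-51\right) = \left(66 + 116\right) \left(-51\right) = 182 \left(-51\right) = -9282$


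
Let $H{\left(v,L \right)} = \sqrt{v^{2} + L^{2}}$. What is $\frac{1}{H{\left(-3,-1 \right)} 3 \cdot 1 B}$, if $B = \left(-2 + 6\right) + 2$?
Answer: $\frac{\sqrt{10}}{180} \approx 0.017568$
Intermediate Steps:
$B = 6$ ($B = 4 + 2 = 6$)
$H{\left(v,L \right)} = \sqrt{L^{2} + v^{2}}$
$\frac{1}{H{\left(-3,-1 \right)} 3 \cdot 1 B} = \frac{1}{\sqrt{\left(-1\right)^{2} + \left(-3\right)^{2}} \cdot 3 \cdot 1 \cdot 6} = \frac{1}{\sqrt{1 + 9} \cdot 3 \cdot 1 \cdot 6} = \frac{1}{\sqrt{10} \cdot 3 \cdot 1 \cdot 6} = \frac{1}{3 \sqrt{10} \cdot 1 \cdot 6} = \frac{1}{3 \sqrt{10} \cdot 6} = \frac{1}{18 \sqrt{10}} = \frac{\sqrt{10}}{180}$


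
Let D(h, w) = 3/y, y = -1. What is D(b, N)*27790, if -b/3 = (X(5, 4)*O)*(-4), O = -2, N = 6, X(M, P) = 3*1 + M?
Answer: -83370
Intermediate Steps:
X(M, P) = 3 + M
b = -192 (b = -3*(3 + 5)*(-2)*(-4) = -3*8*(-2)*(-4) = -(-48)*(-4) = -3*64 = -192)
D(h, w) = -3 (D(h, w) = 3/(-1) = 3*(-1) = -3)
D(b, N)*27790 = -3*27790 = -83370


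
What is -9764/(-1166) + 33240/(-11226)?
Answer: 5904402/1090793 ≈ 5.4129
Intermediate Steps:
-9764/(-1166) + 33240/(-11226) = -9764*(-1/1166) + 33240*(-1/11226) = 4882/583 - 5540/1871 = 5904402/1090793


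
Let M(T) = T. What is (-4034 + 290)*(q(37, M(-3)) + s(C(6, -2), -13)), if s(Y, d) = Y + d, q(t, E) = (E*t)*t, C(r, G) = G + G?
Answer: 15440256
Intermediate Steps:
C(r, G) = 2*G
q(t, E) = E*t²
(-4034 + 290)*(q(37, M(-3)) + s(C(6, -2), -13)) = (-4034 + 290)*(-3*37² + (2*(-2) - 13)) = -3744*(-3*1369 + (-4 - 13)) = -3744*(-4107 - 17) = -3744*(-4124) = 15440256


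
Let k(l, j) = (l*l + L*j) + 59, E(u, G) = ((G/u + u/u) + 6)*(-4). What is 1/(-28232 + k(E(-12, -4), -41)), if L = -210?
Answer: -9/168323 ≈ -5.3469e-5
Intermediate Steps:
E(u, G) = -28 - 4*G/u (E(u, G) = ((G/u + 1) + 6)*(-4) = ((1 + G/u) + 6)*(-4) = (7 + G/u)*(-4) = -28 - 4*G/u)
k(l, j) = 59 + l² - 210*j (k(l, j) = (l*l - 210*j) + 59 = (l² - 210*j) + 59 = 59 + l² - 210*j)
1/(-28232 + k(E(-12, -4), -41)) = 1/(-28232 + (59 + (-28 - 4*(-4)/(-12))² - 210*(-41))) = 1/(-28232 + (59 + (-28 - 4*(-4)*(-1/12))² + 8610)) = 1/(-28232 + (59 + (-28 - 4/3)² + 8610)) = 1/(-28232 + (59 + (-88/3)² + 8610)) = 1/(-28232 + (59 + 7744/9 + 8610)) = 1/(-28232 + 85765/9) = 1/(-168323/9) = -9/168323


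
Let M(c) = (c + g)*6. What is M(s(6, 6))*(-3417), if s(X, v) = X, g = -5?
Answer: -20502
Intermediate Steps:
M(c) = -30 + 6*c (M(c) = (c - 5)*6 = (-5 + c)*6 = -30 + 6*c)
M(s(6, 6))*(-3417) = (-30 + 6*6)*(-3417) = (-30 + 36)*(-3417) = 6*(-3417) = -20502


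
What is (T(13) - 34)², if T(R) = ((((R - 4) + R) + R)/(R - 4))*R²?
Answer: 31460881/81 ≈ 3.8841e+5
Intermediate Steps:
T(R) = R²*(-4 + 3*R)/(-4 + R) (T(R) = ((((-4 + R) + R) + R)/(-4 + R))*R² = (((-4 + 2*R) + R)/(-4 + R))*R² = ((-4 + 3*R)/(-4 + R))*R² = R²*(-4 + 3*R)/(-4 + R))
(T(13) - 34)² = (13²*(-4 + 3*13)/(-4 + 13) - 34)² = (169*(-4 + 39)/9 - 34)² = (169*(⅑)*35 - 34)² = (5915/9 - 34)² = (5609/9)² = 31460881/81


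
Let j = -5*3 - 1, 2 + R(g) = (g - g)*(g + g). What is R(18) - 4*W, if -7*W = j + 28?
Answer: 34/7 ≈ 4.8571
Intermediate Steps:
R(g) = -2 (R(g) = -2 + (g - g)*(g + g) = -2 + 0*(2*g) = -2 + 0 = -2)
j = -16 (j = -15 - 1 = -16)
W = -12/7 (W = -(-16 + 28)/7 = -⅐*12 = -12/7 ≈ -1.7143)
R(18) - 4*W = -2 - 4*(-12)/7 = -2 - 1*(-48/7) = -2 + 48/7 = 34/7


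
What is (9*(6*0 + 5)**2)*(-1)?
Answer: -225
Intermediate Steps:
(9*(6*0 + 5)**2)*(-1) = (9*(0 + 5)**2)*(-1) = (9*5**2)*(-1) = (9*25)*(-1) = 225*(-1) = -225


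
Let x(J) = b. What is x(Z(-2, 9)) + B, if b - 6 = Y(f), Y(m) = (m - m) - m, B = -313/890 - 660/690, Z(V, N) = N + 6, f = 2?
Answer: 55101/20470 ≈ 2.6918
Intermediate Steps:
Z(V, N) = 6 + N
B = -26779/20470 (B = -313*1/890 - 660*1/690 = -313/890 - 22/23 = -26779/20470 ≈ -1.3082)
Y(m) = -m (Y(m) = 0 - m = -m)
b = 4 (b = 6 - 1*2 = 6 - 2 = 4)
x(J) = 4
x(Z(-2, 9)) + B = 4 - 26779/20470 = 55101/20470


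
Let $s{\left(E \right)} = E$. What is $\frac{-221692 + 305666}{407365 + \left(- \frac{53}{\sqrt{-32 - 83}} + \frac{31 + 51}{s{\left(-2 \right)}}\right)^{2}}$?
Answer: $\frac{9657010 i}{4346 \sqrt{115} + 47037481 i} \approx 0.2053 + 0.00020342 i$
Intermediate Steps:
$\frac{-221692 + 305666}{407365 + \left(- \frac{53}{\sqrt{-32 - 83}} + \frac{31 + 51}{s{\left(-2 \right)}}\right)^{2}} = \frac{-221692 + 305666}{407365 + \left(- \frac{53}{\sqrt{-32 - 83}} + \frac{31 + 51}{-2}\right)^{2}} = \frac{83974}{407365 + \left(- \frac{53}{\sqrt{-115}} + 82 \left(- \frac{1}{2}\right)\right)^{2}} = \frac{83974}{407365 + \left(- \frac{53}{i \sqrt{115}} - 41\right)^{2}} = \frac{83974}{407365 + \left(- 53 \left(- \frac{i \sqrt{115}}{115}\right) - 41\right)^{2}} = \frac{83974}{407365 + \left(\frac{53 i \sqrt{115}}{115} - 41\right)^{2}} = \frac{83974}{407365 + \left(-41 + \frac{53 i \sqrt{115}}{115}\right)^{2}}$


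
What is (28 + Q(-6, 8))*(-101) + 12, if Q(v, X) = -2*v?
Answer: -4028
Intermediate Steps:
(28 + Q(-6, 8))*(-101) + 12 = (28 - 2*(-6))*(-101) + 12 = (28 + 12)*(-101) + 12 = 40*(-101) + 12 = -4040 + 12 = -4028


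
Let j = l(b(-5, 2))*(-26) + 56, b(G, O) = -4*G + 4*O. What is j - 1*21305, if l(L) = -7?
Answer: -21067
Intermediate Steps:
j = 238 (j = -7*(-26) + 56 = 182 + 56 = 238)
j - 1*21305 = 238 - 1*21305 = 238 - 21305 = -21067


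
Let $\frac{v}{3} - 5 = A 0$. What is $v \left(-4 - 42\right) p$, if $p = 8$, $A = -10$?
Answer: $-5520$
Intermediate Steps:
$v = 15$ ($v = 15 + 3 \left(\left(-10\right) 0\right) = 15 + 3 \cdot 0 = 15 + 0 = 15$)
$v \left(-4 - 42\right) p = 15 \left(-4 - 42\right) 8 = 15 \left(-46\right) 8 = \left(-690\right) 8 = -5520$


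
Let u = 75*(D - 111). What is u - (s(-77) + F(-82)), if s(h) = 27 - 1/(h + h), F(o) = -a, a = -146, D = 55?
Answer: -673443/154 ≈ -4373.0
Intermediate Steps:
F(o) = 146 (F(o) = -1*(-146) = 146)
u = -4200 (u = 75*(55 - 111) = 75*(-56) = -4200)
s(h) = 27 - 1/(2*h)
u - (s(-77) + F(-82)) = -4200 - ((27 - 1/2/(-77)) + 146) = -4200 - ((27 - 1/2*(-1/77)) + 146) = -4200 - ((27 + 1/154) + 146) = -4200 - (4159/154 + 146) = -4200 - 1*26643/154 = -4200 - 26643/154 = -673443/154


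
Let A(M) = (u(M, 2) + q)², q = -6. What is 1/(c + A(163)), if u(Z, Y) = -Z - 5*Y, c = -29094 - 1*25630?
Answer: -1/22683 ≈ -4.4086e-5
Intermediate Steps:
c = -54724 (c = -29094 - 25630 = -54724)
A(M) = (-16 - M)² (A(M) = ((-M - 5*2) - 6)² = ((-M - 10) - 6)² = ((-10 - M) - 6)² = (-16 - M)²)
1/(c + A(163)) = 1/(-54724 + (16 + 163)²) = 1/(-54724 + 179²) = 1/(-54724 + 32041) = 1/(-22683) = -1/22683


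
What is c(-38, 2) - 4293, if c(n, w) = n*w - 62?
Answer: -4431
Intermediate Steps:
c(n, w) = -62 + n*w
c(-38, 2) - 4293 = (-62 - 38*2) - 4293 = (-62 - 76) - 4293 = -138 - 4293 = -4431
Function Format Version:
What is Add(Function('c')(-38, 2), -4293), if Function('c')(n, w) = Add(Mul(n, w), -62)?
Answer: -4431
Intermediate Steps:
Function('c')(n, w) = Add(-62, Mul(n, w))
Add(Function('c')(-38, 2), -4293) = Add(Add(-62, Mul(-38, 2)), -4293) = Add(Add(-62, -76), -4293) = Add(-138, -4293) = -4431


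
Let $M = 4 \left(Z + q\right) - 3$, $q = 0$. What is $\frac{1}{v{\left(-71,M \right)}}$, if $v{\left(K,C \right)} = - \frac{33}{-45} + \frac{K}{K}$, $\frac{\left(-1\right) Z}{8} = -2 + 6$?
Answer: $\frac{15}{26} \approx 0.57692$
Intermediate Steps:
$Z = -32$ ($Z = - 8 \left(-2 + 6\right) = \left(-8\right) 4 = -32$)
$M = -131$ ($M = 4 \left(-32 + 0\right) - 3 = 4 \left(-32\right) - 3 = -128 - 3 = -131$)
$v{\left(K,C \right)} = \frac{26}{15}$ ($v{\left(K,C \right)} = \left(-33\right) \left(- \frac{1}{45}\right) + 1 = \frac{11}{15} + 1 = \frac{26}{15}$)
$\frac{1}{v{\left(-71,M \right)}} = \frac{1}{\frac{26}{15}} = \frac{15}{26}$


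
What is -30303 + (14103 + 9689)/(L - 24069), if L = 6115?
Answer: -272041927/8977 ≈ -30304.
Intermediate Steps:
-30303 + (14103 + 9689)/(L - 24069) = -30303 + (14103 + 9689)/(6115 - 24069) = -30303 + 23792/(-17954) = -30303 + 23792*(-1/17954) = -30303 - 11896/8977 = -272041927/8977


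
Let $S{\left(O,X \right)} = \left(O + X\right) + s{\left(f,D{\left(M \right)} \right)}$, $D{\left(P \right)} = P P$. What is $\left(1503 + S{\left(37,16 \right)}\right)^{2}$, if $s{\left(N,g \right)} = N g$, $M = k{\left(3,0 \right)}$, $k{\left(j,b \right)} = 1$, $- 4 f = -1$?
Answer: $\frac{38750625}{16} \approx 2.4219 \cdot 10^{6}$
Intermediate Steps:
$f = \frac{1}{4}$ ($f = \left(- \frac{1}{4}\right) \left(-1\right) = \frac{1}{4} \approx 0.25$)
$M = 1$
$D{\left(P \right)} = P^{2}$
$S{\left(O,X \right)} = \frac{1}{4} + O + X$ ($S{\left(O,X \right)} = \left(O + X\right) + \frac{1^{2}}{4} = \left(O + X\right) + \frac{1}{4} \cdot 1 = \left(O + X\right) + \frac{1}{4} = \frac{1}{4} + O + X$)
$\left(1503 + S{\left(37,16 \right)}\right)^{2} = \left(1503 + \left(\frac{1}{4} + 37 + 16\right)\right)^{2} = \left(1503 + \frac{213}{4}\right)^{2} = \left(\frac{6225}{4}\right)^{2} = \frac{38750625}{16}$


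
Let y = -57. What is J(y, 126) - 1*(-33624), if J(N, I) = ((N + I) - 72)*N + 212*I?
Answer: 60507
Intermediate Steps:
J(N, I) = 212*I + N*(-72 + I + N) (J(N, I) = ((I + N) - 72)*N + 212*I = (-72 + I + N)*N + 212*I = N*(-72 + I + N) + 212*I = 212*I + N*(-72 + I + N))
J(y, 126) - 1*(-33624) = ((-57)² - 72*(-57) + 212*126 + 126*(-57)) - 1*(-33624) = (3249 + 4104 + 26712 - 7182) + 33624 = 26883 + 33624 = 60507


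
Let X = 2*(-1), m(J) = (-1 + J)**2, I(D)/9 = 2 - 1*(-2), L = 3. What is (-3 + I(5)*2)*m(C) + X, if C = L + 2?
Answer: 1102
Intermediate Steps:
I(D) = 36 (I(D) = 9*(2 - 1*(-2)) = 9*(2 + 2) = 9*4 = 36)
C = 5 (C = 3 + 2 = 5)
X = -2
(-3 + I(5)*2)*m(C) + X = (-3 + 36*2)*(-1 + 5)**2 - 2 = (-3 + 72)*4**2 - 2 = 69*16 - 2 = 1104 - 2 = 1102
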